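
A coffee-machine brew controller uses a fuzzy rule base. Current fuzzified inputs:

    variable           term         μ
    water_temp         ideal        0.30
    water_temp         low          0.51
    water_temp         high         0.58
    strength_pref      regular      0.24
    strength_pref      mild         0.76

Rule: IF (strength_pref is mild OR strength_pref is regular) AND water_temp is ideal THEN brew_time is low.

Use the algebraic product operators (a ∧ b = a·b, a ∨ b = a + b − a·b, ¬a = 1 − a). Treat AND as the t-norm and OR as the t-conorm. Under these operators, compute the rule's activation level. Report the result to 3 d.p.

0.245

firing strength: (mild=0.76 OR regular=0.24) = 0.8176; AND[a·b] with ideal=0.30 → w = 0.2453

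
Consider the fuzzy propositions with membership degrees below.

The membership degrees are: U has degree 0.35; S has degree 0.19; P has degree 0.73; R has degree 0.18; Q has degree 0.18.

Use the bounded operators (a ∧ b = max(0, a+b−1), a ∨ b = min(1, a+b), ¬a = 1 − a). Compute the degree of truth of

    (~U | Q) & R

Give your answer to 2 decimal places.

~U = 1 − 0.35 = 0.65
~U | Q = min(1, a+b) on (0.65, 0.18) = 0.83
(~U | Q) & R = max(0, a+b−1) on (0.83, 0.18) = 0.01

0.01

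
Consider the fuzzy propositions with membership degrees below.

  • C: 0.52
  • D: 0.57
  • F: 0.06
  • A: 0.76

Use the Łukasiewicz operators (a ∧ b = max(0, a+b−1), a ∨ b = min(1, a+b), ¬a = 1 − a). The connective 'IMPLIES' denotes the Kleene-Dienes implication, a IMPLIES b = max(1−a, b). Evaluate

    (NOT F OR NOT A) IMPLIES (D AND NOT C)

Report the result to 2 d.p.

0.05

NOT F = 1 − 0.06 = 0.94
NOT A = 1 − 0.76 = 0.24
NOT F OR NOT A = min(1, a+b) on (0.94, 0.24) = 1.00
NOT C = 1 − 0.52 = 0.48
D AND NOT C = max(0, a+b−1) on (0.57, 0.48) = 0.05
(NOT F OR NOT A) IMPLIES (D AND NOT C)  [Kleene-Dienes: max(1−a, b)] with a=1.00, b=0.05 → 0.05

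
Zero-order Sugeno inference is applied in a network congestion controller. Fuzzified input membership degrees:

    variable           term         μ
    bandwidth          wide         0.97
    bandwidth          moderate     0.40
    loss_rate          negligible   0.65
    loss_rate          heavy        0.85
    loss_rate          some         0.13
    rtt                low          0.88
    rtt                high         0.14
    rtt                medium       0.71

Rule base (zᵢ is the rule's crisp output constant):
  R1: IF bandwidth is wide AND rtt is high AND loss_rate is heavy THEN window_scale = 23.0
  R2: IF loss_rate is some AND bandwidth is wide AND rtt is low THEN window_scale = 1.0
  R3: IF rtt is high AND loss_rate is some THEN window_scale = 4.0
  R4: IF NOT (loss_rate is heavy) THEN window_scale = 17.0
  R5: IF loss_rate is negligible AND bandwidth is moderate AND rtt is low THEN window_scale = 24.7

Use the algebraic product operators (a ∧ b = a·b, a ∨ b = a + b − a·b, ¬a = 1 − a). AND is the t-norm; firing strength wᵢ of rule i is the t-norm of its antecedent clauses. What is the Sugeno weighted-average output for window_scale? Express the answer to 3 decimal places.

R1 (z=23.0): wide=0.97, high=0.14, heavy=0.85; AND[a·b] → w = 0.1154
R2 (z=1.0): some=0.13, wide=0.97, low=0.88; AND[a·b] → w = 0.1110
R3 (z=4.0): high=0.14, some=0.13; AND[a·b] → w = 0.0182
R4 (z=17.0): ¬heavy=1−0.85=0.15 → w = 0.1500
R5 (z=24.7): negligible=0.65, moderate=0.40, low=0.88; AND[a·b] → w = 0.2288
Weighted average = (0.1154·23.0 + 0.1110·1.0 + 0.0182·4.0 + 0.1500·17.0 + 0.2288·24.7) / (0.1154 + 0.1110 + 0.0182 + 0.1500 + 0.2288)
  = 11.0400 / 0.6234 = 17.709

17.709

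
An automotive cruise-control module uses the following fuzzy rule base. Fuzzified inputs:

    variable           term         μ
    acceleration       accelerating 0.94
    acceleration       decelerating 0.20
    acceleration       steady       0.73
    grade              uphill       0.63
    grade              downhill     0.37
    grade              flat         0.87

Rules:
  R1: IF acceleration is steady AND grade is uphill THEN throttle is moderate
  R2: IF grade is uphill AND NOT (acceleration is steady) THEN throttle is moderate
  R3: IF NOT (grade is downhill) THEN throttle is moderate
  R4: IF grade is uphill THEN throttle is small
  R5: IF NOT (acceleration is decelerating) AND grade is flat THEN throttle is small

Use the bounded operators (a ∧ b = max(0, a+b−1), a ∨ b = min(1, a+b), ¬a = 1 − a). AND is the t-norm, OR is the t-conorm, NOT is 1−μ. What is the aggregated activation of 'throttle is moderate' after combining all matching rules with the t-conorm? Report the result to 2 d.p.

0.99

R1: steady=0.73, uphill=0.63; AND[max(0, a+b−1)] → w = 0.36
R2: uphill=0.63, ¬steady=1−0.73=0.27; AND[max(0, a+b−1)] → w = 0.00
R3: ¬downhill=1−0.37=0.63 → w = 0.63
R4: uphill=0.63 → w = 0.63
R5: ¬decelerating=1−0.20=0.80, flat=0.87; AND[max(0, a+b−1)] → w = 0.67
Rules with consequent 'moderate': {R1, R2, R3} → strengths 0.36, 0.00, 0.63
Aggregate via t-conorm [min(1, a+b)]: 0.99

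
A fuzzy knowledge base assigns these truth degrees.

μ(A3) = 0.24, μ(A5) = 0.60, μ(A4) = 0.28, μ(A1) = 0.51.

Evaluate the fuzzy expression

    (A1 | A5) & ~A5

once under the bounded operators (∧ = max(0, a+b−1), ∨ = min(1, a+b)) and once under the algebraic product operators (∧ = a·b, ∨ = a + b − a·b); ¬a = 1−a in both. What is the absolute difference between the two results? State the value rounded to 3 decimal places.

0.078

Under bounded:
  A1 | A5 = min(1, a+b) on (0.51, 0.60) = 1.00
  ~A5 = 1 − 0.60 = 0.40
  (A1 | A5) & ~A5 = max(0, a+b−1) on (1.00, 0.40) = 0.40
  → value = 0.4000
Under algebraic product:
  A1 | A5 = a + b − a·b on (0.5100, 0.6000) = 0.8040
  ~A5 = 1 − 0.6000 = 0.4000
  (A1 | A5) & ~A5 = a·b on (0.8040, 0.4000) = 0.3216
  → value = 0.3216
|0.4000 − 0.3216| = 0.078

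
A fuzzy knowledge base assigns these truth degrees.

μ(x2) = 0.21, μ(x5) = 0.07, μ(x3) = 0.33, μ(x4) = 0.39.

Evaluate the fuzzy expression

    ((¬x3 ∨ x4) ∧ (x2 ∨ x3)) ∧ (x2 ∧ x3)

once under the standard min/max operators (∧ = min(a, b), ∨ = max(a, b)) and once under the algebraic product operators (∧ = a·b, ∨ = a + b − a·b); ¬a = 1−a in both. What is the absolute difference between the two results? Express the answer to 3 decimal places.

Under standard min/max:
  ¬x3 = 1 − 0.33 = 0.67
  ¬x3 ∨ x4 = max(a, b) on (0.67, 0.39) = 0.67
  x2 ∨ x3 = max(a, b) on (0.21, 0.33) = 0.33
  (¬x3 ∨ x4) ∧ (x2 ∨ x3) = min(a, b) on (0.67, 0.33) = 0.33
  x2 ∧ x3 = min(a, b) on (0.21, 0.33) = 0.21
  ((¬x3 ∨ x4) ∧ (x2 ∨ x3)) ∧ (x2 ∧ x3) = min(a, b) on (0.33, 0.21) = 0.21
  → value = 0.2100
Under algebraic product:
  ¬x3 = 1 − 0.3300 = 0.6700
  ¬x3 ∨ x4 = a + b − a·b on (0.6700, 0.3900) = 0.7987
  x2 ∨ x3 = a + b − a·b on (0.2100, 0.3300) = 0.4707
  (¬x3 ∨ x4) ∧ (x2 ∨ x3) = a·b on (0.7987, 0.4707) = 0.3759
  x2 ∧ x3 = a·b on (0.2100, 0.3300) = 0.0693
  ((¬x3 ∨ x4) ∧ (x2 ∨ x3)) ∧ (x2 ∧ x3) = a·b on (0.3759, 0.0693) = 0.0261
  → value = 0.0261
|0.2100 − 0.0261| = 0.184

0.184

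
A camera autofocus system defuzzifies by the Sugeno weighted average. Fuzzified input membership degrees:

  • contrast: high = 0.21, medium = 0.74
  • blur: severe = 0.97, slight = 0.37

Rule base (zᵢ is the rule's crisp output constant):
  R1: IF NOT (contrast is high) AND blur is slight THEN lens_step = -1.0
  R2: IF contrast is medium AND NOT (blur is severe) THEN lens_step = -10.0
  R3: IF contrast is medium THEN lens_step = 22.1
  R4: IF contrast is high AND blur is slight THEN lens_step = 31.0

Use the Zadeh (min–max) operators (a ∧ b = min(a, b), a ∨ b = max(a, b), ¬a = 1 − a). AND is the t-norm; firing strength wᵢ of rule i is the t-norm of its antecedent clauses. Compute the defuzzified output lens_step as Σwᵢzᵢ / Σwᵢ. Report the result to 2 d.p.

R1 (z=-1.0): ¬high=1−0.21=0.79, slight=0.37; AND[min(a, b)] → w = 0.37
R2 (z=-10.0): medium=0.74, ¬severe=1−0.97=0.03; AND[min(a, b)] → w = 0.03
R3 (z=22.1): medium=0.74 → w = 0.74
R4 (z=31.0): high=0.21, slight=0.37; AND[min(a, b)] → w = 0.21
Weighted average = (0.37·-1.0 + 0.03·-10.0 + 0.74·22.1 + 0.21·31.0) / (0.37 + 0.03 + 0.74 + 0.21)
  = 22.1940 / 1.3500 = 16.44

16.44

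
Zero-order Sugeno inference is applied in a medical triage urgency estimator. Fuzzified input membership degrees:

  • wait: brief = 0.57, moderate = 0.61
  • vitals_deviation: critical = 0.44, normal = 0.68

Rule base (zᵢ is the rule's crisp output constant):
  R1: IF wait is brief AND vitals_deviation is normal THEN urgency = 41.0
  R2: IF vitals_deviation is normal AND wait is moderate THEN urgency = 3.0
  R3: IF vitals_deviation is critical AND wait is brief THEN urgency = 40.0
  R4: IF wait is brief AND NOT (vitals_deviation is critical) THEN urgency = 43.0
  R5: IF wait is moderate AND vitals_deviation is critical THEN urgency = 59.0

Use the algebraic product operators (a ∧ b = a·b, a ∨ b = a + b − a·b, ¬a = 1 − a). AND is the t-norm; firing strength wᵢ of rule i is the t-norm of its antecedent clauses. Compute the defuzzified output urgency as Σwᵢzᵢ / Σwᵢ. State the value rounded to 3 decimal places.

R1 (z=41.0): brief=0.57, normal=0.68; AND[a·b] → w = 0.3876
R2 (z=3.0): normal=0.68, moderate=0.61; AND[a·b] → w = 0.4148
R3 (z=40.0): critical=0.44, brief=0.57; AND[a·b] → w = 0.2508
R4 (z=43.0): brief=0.57, ¬critical=1−0.44=0.56; AND[a·b] → w = 0.3192
R5 (z=59.0): moderate=0.61, critical=0.44; AND[a·b] → w = 0.2684
Weighted average = (0.3876·41.0 + 0.4148·3.0 + 0.2508·40.0 + 0.3192·43.0 + 0.2684·59.0) / (0.3876 + 0.4148 + 0.2508 + 0.3192 + 0.2684)
  = 56.7292 / 1.6408 = 34.574

34.574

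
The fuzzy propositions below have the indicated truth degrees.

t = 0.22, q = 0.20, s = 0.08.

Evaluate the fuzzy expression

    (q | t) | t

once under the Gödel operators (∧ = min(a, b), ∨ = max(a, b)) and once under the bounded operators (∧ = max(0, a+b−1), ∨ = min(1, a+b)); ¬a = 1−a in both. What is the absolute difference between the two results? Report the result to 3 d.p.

0.420

Under Gödel:
  q | t = max(a, b) on (0.20, 0.22) = 0.22
  (q | t) | t = max(a, b) on (0.22, 0.22) = 0.22
  → value = 0.2200
Under bounded:
  q | t = min(1, a+b) on (0.20, 0.22) = 0.42
  (q | t) | t = min(1, a+b) on (0.42, 0.22) = 0.64
  → value = 0.6400
|0.2200 − 0.6400| = 0.420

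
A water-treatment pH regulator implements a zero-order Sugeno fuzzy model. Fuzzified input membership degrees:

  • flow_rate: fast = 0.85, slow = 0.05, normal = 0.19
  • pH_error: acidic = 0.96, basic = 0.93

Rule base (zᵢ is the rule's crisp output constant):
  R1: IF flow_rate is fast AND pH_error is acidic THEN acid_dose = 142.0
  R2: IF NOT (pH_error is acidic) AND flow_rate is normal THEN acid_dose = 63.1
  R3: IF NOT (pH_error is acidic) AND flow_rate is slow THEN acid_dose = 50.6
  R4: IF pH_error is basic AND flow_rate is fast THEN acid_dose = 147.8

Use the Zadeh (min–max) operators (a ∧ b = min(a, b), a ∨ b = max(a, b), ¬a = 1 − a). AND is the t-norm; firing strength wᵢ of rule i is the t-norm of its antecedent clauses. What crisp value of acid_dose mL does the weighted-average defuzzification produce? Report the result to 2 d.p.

R1 (z=142.0): fast=0.85, acidic=0.96; AND[min(a, b)] → w = 0.85
R2 (z=63.1): ¬acidic=1−0.96=0.04, normal=0.19; AND[min(a, b)] → w = 0.04
R3 (z=50.6): ¬acidic=1−0.96=0.04, slow=0.05; AND[min(a, b)] → w = 0.04
R4 (z=147.8): basic=0.93, fast=0.85; AND[min(a, b)] → w = 0.85
Weighted average = (0.85·142.0 + 0.04·63.1 + 0.04·50.6 + 0.85·147.8) / (0.85 + 0.04 + 0.04 + 0.85)
  = 250.8780 / 1.7800 = 140.94

140.94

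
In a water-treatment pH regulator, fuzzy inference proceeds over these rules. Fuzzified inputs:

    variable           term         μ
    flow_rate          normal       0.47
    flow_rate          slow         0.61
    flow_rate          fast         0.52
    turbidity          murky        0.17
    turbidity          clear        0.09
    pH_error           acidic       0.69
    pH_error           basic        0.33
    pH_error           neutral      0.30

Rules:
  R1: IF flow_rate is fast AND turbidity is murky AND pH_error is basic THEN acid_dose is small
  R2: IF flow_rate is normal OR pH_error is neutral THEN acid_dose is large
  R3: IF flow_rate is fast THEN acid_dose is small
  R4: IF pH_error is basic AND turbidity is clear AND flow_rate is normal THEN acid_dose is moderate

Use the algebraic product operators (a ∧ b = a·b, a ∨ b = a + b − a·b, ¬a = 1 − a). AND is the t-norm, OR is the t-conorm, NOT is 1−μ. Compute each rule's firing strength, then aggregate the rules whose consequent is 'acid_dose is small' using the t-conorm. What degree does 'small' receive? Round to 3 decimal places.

R1: fast=0.52, murky=0.17, basic=0.33; AND[a·b] → w = 0.0292
R2: normal=0.47, neutral=0.30; OR[a + b − a·b] → w = 0.6290
R3: fast=0.52 → w = 0.5200
R4: basic=0.33, clear=0.09, normal=0.47; AND[a·b] → w = 0.0140
Rules with consequent 'small': {R1, R3} → strengths 0.0292, 0.5200
Aggregate via t-conorm [a + b − a·b]: 0.5340

0.534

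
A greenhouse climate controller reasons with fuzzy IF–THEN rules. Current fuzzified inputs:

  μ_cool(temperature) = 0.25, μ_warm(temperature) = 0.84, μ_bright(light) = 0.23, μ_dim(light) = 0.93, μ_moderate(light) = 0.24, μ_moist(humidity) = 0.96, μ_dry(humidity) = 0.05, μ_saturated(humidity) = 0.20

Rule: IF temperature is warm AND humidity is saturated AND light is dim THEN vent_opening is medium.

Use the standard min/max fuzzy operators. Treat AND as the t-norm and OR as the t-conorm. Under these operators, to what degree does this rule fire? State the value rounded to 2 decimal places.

firing strength: warm=0.84, saturated=0.20, dim=0.93; AND[min(a, b)] → w = 0.20

0.20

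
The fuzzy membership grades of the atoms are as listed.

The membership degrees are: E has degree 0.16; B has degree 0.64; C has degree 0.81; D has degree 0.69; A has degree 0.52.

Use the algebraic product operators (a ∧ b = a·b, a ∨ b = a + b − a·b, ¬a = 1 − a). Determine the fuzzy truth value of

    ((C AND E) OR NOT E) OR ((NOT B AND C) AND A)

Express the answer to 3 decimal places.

0.882

C AND E = a·b on (0.8100, 0.1600) = 0.1296
NOT E = 1 − 0.1600 = 0.8400
(C AND E) OR NOT E = a + b − a·b on (0.1296, 0.8400) = 0.8607
NOT B = 1 − 0.6400 = 0.3600
NOT B AND C = a·b on (0.3600, 0.8100) = 0.2916
(NOT B AND C) AND A = a·b on (0.2916, 0.5200) = 0.1516
((C AND E) OR NOT E) OR ((NOT B AND C) AND A) = a + b − a·b on (0.8607, 0.1516) = 0.8819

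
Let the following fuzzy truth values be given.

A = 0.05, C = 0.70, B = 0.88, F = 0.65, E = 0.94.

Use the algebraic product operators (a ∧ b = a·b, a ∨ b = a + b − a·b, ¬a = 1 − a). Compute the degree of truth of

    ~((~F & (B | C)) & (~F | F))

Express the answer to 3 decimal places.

0.739

~F = 1 − 0.6500 = 0.3500
B | C = a + b − a·b on (0.8800, 0.7000) = 0.9640
~F & (B | C) = a·b on (0.3500, 0.9640) = 0.3374
~F = 1 − 0.6500 = 0.3500
~F | F = a + b − a·b on (0.3500, 0.6500) = 0.7725
(~F & (B | C)) & (~F | F) = a·b on (0.3374, 0.7725) = 0.2606
~((~F & (B | C)) & (~F | F)) = 1 − 0.2606 = 0.7394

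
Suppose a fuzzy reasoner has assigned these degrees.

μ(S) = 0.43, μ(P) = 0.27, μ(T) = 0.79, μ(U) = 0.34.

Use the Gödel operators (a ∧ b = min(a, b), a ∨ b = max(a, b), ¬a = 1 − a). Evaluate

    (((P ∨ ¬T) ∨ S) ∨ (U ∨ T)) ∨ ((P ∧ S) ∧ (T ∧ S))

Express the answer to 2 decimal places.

¬T = 1 − 0.79 = 0.21
P ∨ ¬T = max(a, b) on (0.27, 0.21) = 0.27
(P ∨ ¬T) ∨ S = max(a, b) on (0.27, 0.43) = 0.43
U ∨ T = max(a, b) on (0.34, 0.79) = 0.79
((P ∨ ¬T) ∨ S) ∨ (U ∨ T) = max(a, b) on (0.43, 0.79) = 0.79
P ∧ S = min(a, b) on (0.27, 0.43) = 0.27
T ∧ S = min(a, b) on (0.79, 0.43) = 0.43
(P ∧ S) ∧ (T ∧ S) = min(a, b) on (0.27, 0.43) = 0.27
(((P ∨ ¬T) ∨ S) ∨ (U ∨ T)) ∨ ((P ∧ S) ∧ (T ∧ S)) = max(a, b) on (0.79, 0.27) = 0.79

0.79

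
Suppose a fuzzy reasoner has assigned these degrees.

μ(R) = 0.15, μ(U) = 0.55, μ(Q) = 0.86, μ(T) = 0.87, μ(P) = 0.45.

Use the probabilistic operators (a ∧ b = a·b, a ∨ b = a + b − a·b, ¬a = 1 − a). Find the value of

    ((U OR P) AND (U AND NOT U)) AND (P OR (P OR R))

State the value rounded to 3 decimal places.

U OR P = a + b − a·b on (0.5500, 0.4500) = 0.7525
NOT U = 1 − 0.5500 = 0.4500
U AND NOT U = a·b on (0.5500, 0.4500) = 0.2475
(U OR P) AND (U AND NOT U) = a·b on (0.7525, 0.2475) = 0.1862
P OR R = a + b − a·b on (0.4500, 0.1500) = 0.5325
P OR (P OR R) = a + b − a·b on (0.4500, 0.5325) = 0.7429
((U OR P) AND (U AND NOT U)) AND (P OR (P OR R)) = a·b on (0.1862, 0.7429) = 0.1384

0.138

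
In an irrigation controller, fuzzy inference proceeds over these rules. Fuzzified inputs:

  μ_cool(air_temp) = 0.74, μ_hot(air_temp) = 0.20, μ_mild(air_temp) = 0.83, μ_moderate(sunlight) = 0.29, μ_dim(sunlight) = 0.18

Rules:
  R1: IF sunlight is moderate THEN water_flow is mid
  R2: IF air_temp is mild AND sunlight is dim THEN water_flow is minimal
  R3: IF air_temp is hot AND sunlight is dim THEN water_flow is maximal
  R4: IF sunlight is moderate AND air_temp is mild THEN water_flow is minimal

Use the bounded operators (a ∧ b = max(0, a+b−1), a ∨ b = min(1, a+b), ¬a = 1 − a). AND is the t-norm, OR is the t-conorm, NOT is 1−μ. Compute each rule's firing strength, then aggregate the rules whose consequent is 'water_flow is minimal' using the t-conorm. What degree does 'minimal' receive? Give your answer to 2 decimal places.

R1: moderate=0.29 → w = 0.29
R2: mild=0.83, dim=0.18; AND[max(0, a+b−1)] → w = 0.01
R3: hot=0.20, dim=0.18; AND[max(0, a+b−1)] → w = 0.00
R4: moderate=0.29, mild=0.83; AND[max(0, a+b−1)] → w = 0.12
Rules with consequent 'minimal': {R2, R4} → strengths 0.01, 0.12
Aggregate via t-conorm [min(1, a+b)]: 0.13

0.13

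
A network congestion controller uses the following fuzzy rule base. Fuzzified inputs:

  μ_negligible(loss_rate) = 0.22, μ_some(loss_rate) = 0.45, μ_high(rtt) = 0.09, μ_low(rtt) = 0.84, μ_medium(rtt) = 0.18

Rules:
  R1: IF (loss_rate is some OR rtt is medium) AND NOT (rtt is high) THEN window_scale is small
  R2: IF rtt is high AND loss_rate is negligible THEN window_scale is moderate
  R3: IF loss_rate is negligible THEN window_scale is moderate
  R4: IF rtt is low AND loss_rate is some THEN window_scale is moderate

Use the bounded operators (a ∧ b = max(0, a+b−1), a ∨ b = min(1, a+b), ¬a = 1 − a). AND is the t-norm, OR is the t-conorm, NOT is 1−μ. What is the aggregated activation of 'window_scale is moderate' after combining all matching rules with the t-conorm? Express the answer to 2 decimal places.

0.51

R1: (some=0.45 OR medium=0.18) = 0.63; AND[max(0, a+b−1)] with ¬high=1−0.09=0.91 → w = 0.54
R2: high=0.09, negligible=0.22; AND[max(0, a+b−1)] → w = 0.00
R3: negligible=0.22 → w = 0.22
R4: low=0.84, some=0.45; AND[max(0, a+b−1)] → w = 0.29
Rules with consequent 'moderate': {R2, R3, R4} → strengths 0.00, 0.22, 0.29
Aggregate via t-conorm [min(1, a+b)]: 0.51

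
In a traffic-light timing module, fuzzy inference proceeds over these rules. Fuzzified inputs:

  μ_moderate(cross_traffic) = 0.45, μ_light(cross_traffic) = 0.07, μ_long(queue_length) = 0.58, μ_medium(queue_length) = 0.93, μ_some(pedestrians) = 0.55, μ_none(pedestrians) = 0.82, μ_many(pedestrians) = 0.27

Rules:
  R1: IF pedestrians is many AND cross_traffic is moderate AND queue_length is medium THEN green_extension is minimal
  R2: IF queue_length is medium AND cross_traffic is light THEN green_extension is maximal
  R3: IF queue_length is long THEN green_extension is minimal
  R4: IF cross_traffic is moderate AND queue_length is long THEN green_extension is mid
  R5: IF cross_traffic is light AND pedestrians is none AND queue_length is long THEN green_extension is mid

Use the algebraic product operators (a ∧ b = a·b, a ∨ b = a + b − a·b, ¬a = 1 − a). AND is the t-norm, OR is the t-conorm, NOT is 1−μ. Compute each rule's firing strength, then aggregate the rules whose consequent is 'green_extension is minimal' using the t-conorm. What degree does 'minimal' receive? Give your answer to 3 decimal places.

R1: many=0.27, moderate=0.45, medium=0.93; AND[a·b] → w = 0.1130
R2: medium=0.93, light=0.07; AND[a·b] → w = 0.0651
R3: long=0.58 → w = 0.5800
R4: moderate=0.45, long=0.58; AND[a·b] → w = 0.2610
R5: light=0.07, none=0.82, long=0.58; AND[a·b] → w = 0.0333
Rules with consequent 'minimal': {R1, R3} → strengths 0.1130, 0.5800
Aggregate via t-conorm [a + b − a·b]: 0.6275

0.627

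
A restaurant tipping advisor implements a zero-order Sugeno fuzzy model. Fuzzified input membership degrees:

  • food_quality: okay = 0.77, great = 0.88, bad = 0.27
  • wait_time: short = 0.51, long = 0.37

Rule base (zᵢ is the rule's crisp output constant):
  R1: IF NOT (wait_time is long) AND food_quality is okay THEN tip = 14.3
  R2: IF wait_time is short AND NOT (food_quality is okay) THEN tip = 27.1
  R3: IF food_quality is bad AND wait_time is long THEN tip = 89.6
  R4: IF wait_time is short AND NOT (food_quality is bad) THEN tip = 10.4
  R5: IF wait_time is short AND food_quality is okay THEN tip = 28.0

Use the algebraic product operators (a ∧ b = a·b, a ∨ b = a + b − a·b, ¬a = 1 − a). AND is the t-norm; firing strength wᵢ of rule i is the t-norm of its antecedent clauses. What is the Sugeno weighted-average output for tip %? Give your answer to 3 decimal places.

R1 (z=14.3): ¬long=1−0.37=0.63, okay=0.77; AND[a·b] → w = 0.4851
R2 (z=27.1): short=0.51, ¬okay=1−0.77=0.23; AND[a·b] → w = 0.1173
R3 (z=89.6): bad=0.27, long=0.37; AND[a·b] → w = 0.0999
R4 (z=10.4): short=0.51, ¬bad=1−0.27=0.73; AND[a·b] → w = 0.3723
R5 (z=28.0): short=0.51, okay=0.77; AND[a·b] → w = 0.3927
Weighted average = (0.4851·14.3 + 0.1173·27.1 + 0.0999·89.6 + 0.3723·10.4 + 0.3927·28.0) / (0.4851 + 0.1173 + 0.0999 + 0.3723 + 0.3927)
  = 33.9343 / 1.4673 = 23.127

23.127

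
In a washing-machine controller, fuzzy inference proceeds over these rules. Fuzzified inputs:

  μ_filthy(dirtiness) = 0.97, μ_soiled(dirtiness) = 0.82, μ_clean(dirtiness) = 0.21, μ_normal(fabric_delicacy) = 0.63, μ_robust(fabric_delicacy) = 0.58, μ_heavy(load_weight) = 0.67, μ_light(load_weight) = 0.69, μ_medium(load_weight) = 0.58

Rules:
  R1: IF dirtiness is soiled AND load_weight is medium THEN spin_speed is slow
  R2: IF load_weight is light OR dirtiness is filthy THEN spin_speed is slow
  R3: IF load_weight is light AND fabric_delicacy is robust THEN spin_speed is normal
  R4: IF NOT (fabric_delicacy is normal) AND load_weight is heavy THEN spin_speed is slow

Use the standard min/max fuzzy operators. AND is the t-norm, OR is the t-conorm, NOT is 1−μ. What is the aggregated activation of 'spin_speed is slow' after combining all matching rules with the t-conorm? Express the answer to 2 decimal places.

0.97

R1: soiled=0.82, medium=0.58; AND[min(a, b)] → w = 0.58
R2: light=0.69, filthy=0.97; OR[max(a, b)] → w = 0.97
R3: light=0.69, robust=0.58; AND[min(a, b)] → w = 0.58
R4: ¬normal=1−0.63=0.37, heavy=0.67; AND[min(a, b)] → w = 0.37
Rules with consequent 'slow': {R1, R2, R4} → strengths 0.58, 0.97, 0.37
Aggregate via t-conorm [max(a, b)]: 0.97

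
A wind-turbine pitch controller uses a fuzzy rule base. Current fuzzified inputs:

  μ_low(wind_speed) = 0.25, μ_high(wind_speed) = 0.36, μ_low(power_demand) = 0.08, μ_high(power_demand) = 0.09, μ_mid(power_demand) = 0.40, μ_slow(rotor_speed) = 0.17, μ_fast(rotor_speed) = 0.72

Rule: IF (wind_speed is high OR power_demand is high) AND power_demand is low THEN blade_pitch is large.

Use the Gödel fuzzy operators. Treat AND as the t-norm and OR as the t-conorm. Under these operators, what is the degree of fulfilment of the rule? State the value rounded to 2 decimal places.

firing strength: (high=0.36 OR high=0.09) = 0.36; AND[min(a, b)] with low=0.08 → w = 0.08

0.08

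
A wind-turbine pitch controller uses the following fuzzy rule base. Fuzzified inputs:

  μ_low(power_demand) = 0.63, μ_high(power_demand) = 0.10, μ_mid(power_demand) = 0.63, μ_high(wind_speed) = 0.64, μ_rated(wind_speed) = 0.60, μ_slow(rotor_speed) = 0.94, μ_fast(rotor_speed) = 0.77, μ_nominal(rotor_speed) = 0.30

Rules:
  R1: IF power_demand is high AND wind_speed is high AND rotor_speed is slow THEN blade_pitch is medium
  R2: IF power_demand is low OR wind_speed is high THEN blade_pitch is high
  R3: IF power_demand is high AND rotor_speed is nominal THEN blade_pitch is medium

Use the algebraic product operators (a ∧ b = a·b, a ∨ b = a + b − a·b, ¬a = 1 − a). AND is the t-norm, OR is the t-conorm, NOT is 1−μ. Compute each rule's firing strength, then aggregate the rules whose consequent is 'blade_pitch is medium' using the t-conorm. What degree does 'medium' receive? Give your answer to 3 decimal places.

0.088

R1: high=0.10, high=0.64, slow=0.94; AND[a·b] → w = 0.0602
R2: low=0.63, high=0.64; OR[a + b − a·b] → w = 0.8668
R3: high=0.10, nominal=0.30; AND[a·b] → w = 0.0300
Rules with consequent 'medium': {R1, R3} → strengths 0.0602, 0.0300
Aggregate via t-conorm [a + b − a·b]: 0.0884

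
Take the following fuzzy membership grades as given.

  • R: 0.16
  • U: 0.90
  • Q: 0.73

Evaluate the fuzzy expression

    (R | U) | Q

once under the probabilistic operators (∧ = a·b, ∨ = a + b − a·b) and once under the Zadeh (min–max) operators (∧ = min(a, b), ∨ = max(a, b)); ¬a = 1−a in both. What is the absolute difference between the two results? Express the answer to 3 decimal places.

Under probabilistic:
  R | U = a + b − a·b on (0.1600, 0.9000) = 0.9160
  (R | U) | Q = a + b − a·b on (0.9160, 0.7300) = 0.9773
  → value = 0.9773
Under Zadeh (min–max):
  R | U = max(a, b) on (0.16, 0.90) = 0.90
  (R | U) | Q = max(a, b) on (0.90, 0.73) = 0.90
  → value = 0.9000
|0.9773 − 0.9000| = 0.077

0.077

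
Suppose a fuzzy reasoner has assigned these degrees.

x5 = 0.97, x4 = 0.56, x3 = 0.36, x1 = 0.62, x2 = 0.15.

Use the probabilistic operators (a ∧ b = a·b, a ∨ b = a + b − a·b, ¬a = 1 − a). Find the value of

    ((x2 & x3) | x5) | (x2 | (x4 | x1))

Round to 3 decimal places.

0.996

x2 & x3 = a·b on (0.1500, 0.3600) = 0.0540
(x2 & x3) | x5 = a + b − a·b on (0.0540, 0.9700) = 0.9716
x4 | x1 = a + b − a·b on (0.5600, 0.6200) = 0.8328
x2 | (x4 | x1) = a + b − a·b on (0.1500, 0.8328) = 0.8579
((x2 & x3) | x5) | (x2 | (x4 | x1)) = a + b − a·b on (0.9716, 0.8579) = 0.9960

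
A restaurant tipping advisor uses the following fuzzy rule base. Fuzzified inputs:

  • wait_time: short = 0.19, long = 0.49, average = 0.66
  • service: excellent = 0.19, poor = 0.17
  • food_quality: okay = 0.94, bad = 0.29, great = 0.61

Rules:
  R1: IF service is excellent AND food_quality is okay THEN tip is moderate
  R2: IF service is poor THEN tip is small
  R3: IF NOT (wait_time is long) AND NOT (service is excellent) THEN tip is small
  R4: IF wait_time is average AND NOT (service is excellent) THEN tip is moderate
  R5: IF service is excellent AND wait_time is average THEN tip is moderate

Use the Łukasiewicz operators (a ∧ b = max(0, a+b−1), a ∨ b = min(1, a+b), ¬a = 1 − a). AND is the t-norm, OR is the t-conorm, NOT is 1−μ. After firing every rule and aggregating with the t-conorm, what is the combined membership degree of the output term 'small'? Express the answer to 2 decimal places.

0.49

R1: excellent=0.19, okay=0.94; AND[max(0, a+b−1)] → w = 0.13
R2: poor=0.17 → w = 0.17
R3: ¬long=1−0.49=0.51, ¬excellent=1−0.19=0.81; AND[max(0, a+b−1)] → w = 0.32
R4: average=0.66, ¬excellent=1−0.19=0.81; AND[max(0, a+b−1)] → w = 0.47
R5: excellent=0.19, average=0.66; AND[max(0, a+b−1)] → w = 0.00
Rules with consequent 'small': {R2, R3} → strengths 0.17, 0.32
Aggregate via t-conorm [min(1, a+b)]: 0.49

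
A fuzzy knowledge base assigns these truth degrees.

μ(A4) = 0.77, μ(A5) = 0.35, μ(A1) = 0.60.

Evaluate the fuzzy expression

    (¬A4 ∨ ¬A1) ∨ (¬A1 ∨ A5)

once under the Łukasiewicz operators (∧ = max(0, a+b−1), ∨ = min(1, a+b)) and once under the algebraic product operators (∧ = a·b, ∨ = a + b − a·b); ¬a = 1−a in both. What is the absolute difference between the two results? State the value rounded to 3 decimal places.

Under Łukasiewicz:
  ¬A4 = 1 − 0.77 = 0.23
  ¬A1 = 1 − 0.60 = 0.40
  ¬A4 ∨ ¬A1 = min(1, a+b) on (0.23, 0.40) = 0.63
  ¬A1 = 1 − 0.60 = 0.40
  ¬A1 ∨ A5 = min(1, a+b) on (0.40, 0.35) = 0.75
  (¬A4 ∨ ¬A1) ∨ (¬A1 ∨ A5) = min(1, a+b) on (0.63, 0.75) = 1.00
  → value = 1.0000
Under algebraic product:
  ¬A4 = 1 − 0.7700 = 0.2300
  ¬A1 = 1 − 0.6000 = 0.4000
  ¬A4 ∨ ¬A1 = a + b − a·b on (0.2300, 0.4000) = 0.5380
  ¬A1 = 1 − 0.6000 = 0.4000
  ¬A1 ∨ A5 = a + b − a·b on (0.4000, 0.3500) = 0.6100
  (¬A4 ∨ ¬A1) ∨ (¬A1 ∨ A5) = a + b − a·b on (0.5380, 0.6100) = 0.8198
  → value = 0.8198
|1.0000 − 0.8198| = 0.180

0.180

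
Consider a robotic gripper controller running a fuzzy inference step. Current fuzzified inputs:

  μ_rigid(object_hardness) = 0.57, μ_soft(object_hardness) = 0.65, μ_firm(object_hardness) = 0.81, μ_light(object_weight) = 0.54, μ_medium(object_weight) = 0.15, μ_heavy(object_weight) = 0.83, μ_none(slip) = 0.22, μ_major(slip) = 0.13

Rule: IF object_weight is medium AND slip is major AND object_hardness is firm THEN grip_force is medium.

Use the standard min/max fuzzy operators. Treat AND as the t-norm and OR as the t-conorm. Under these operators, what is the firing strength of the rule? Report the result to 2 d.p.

0.13

firing strength: medium=0.15, major=0.13, firm=0.81; AND[min(a, b)] → w = 0.13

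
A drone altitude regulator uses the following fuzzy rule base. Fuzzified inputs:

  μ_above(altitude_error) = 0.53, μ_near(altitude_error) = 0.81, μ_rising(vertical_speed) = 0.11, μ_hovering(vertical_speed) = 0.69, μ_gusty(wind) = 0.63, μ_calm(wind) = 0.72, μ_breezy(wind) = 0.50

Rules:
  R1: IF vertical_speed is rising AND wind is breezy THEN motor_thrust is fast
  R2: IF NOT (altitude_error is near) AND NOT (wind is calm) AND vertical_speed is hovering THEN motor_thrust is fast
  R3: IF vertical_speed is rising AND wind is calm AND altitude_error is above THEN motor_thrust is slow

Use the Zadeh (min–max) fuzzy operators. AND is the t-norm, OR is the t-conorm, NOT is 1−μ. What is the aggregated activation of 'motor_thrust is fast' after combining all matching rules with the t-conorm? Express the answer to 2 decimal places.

0.19

R1: rising=0.11, breezy=0.50; AND[min(a, b)] → w = 0.11
R2: ¬near=1−0.81=0.19, ¬calm=1−0.72=0.28, hovering=0.69; AND[min(a, b)] → w = 0.19
R3: rising=0.11, calm=0.72, above=0.53; AND[min(a, b)] → w = 0.11
Rules with consequent 'fast': {R1, R2} → strengths 0.11, 0.19
Aggregate via t-conorm [max(a, b)]: 0.19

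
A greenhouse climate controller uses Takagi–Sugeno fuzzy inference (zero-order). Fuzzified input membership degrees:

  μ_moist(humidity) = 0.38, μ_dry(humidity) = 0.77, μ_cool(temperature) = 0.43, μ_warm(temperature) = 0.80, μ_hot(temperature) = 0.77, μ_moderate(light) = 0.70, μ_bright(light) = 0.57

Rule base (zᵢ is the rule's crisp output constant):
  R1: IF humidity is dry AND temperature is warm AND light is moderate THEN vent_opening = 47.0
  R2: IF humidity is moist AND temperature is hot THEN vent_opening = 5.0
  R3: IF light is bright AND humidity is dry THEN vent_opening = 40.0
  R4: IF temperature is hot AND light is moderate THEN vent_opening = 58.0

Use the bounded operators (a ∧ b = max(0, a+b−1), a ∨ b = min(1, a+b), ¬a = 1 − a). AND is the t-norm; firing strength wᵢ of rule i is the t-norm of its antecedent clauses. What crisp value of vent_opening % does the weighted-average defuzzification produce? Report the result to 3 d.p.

44.146

R1 (z=47.0): dry=0.77, warm=0.80, moderate=0.70; AND[max(0, a+b−1)] → w = 0.27
R2 (z=5.0): moist=0.38, hot=0.77; AND[max(0, a+b−1)] → w = 0.15
R3 (z=40.0): bright=0.57, dry=0.77; AND[max(0, a+b−1)] → w = 0.34
R4 (z=58.0): hot=0.77, moderate=0.70; AND[max(0, a+b−1)] → w = 0.47
Weighted average = (0.27·47.0 + 0.15·5.0 + 0.34·40.0 + 0.47·58.0) / (0.27 + 0.15 + 0.34 + 0.47)
  = 54.3000 / 1.2300 = 44.146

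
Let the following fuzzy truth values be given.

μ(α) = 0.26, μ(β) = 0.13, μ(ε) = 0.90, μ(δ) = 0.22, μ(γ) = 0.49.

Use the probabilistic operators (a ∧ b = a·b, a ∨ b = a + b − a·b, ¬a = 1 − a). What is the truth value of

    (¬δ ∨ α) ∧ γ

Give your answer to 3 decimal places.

¬δ = 1 − 0.2200 = 0.7800
¬δ ∨ α = a + b − a·b on (0.7800, 0.2600) = 0.8372
(¬δ ∨ α) ∧ γ = a·b on (0.8372, 0.4900) = 0.4102

0.410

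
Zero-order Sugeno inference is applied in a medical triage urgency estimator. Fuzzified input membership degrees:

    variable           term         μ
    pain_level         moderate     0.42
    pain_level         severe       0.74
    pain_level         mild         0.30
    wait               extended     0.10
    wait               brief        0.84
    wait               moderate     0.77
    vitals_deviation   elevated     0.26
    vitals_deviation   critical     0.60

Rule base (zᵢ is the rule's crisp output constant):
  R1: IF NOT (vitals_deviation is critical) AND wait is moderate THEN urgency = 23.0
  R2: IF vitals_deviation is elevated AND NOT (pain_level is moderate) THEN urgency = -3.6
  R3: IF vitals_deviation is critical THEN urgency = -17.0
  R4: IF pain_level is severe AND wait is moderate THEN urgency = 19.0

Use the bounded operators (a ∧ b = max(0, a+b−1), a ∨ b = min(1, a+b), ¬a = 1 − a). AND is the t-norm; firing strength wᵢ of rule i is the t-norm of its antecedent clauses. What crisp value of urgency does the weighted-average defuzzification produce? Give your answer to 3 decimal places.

2.656

R1 (z=23.0): ¬critical=1−0.60=0.40, moderate=0.77; AND[max(0, a+b−1)] → w = 0.17
R2 (z=-3.6): elevated=0.26, ¬moderate=1−0.42=0.58; AND[max(0, a+b−1)] → w = 0.00
R3 (z=-17.0): critical=0.60 → w = 0.60
R4 (z=19.0): severe=0.74, moderate=0.77; AND[max(0, a+b−1)] → w = 0.51
Weighted average = (0.17·23.0 + 0.00·-3.6 + 0.60·-17.0 + 0.51·19.0) / (0.17 + 0.00 + 0.60 + 0.51)
  = 3.4000 / 1.2800 = 2.656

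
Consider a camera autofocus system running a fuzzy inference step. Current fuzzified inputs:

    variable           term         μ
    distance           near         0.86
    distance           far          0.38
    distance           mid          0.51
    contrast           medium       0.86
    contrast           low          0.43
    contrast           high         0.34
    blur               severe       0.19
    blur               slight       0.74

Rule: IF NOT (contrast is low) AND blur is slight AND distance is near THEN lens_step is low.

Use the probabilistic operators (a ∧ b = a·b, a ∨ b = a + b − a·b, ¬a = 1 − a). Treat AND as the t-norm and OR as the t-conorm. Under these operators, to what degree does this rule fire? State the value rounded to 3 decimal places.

firing strength: ¬low=1−0.43=0.57, slight=0.74, near=0.86; AND[a·b] → w = 0.3627

0.363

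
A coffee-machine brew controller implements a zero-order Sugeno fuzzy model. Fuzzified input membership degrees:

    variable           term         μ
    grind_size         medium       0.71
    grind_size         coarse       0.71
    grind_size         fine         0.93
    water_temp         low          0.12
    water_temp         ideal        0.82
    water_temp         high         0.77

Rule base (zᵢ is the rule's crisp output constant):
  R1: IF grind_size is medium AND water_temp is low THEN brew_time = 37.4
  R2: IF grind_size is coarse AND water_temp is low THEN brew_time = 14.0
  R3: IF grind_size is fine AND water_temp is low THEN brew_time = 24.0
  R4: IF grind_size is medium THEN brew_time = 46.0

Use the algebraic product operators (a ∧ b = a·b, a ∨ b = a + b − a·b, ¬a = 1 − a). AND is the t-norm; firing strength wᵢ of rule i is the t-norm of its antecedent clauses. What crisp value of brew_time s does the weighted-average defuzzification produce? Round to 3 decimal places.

R1 (z=37.4): medium=0.71, low=0.12; AND[a·b] → w = 0.0852
R2 (z=14.0): coarse=0.71, low=0.12; AND[a·b] → w = 0.0852
R3 (z=24.0): fine=0.93, low=0.12; AND[a·b] → w = 0.1116
R4 (z=46.0): medium=0.71 → w = 0.7100
Weighted average = (0.0852·37.4 + 0.0852·14.0 + 0.1116·24.0 + 0.7100·46.0) / (0.0852 + 0.0852 + 0.1116 + 0.7100)
  = 39.7177 / 0.9920 = 40.038

40.038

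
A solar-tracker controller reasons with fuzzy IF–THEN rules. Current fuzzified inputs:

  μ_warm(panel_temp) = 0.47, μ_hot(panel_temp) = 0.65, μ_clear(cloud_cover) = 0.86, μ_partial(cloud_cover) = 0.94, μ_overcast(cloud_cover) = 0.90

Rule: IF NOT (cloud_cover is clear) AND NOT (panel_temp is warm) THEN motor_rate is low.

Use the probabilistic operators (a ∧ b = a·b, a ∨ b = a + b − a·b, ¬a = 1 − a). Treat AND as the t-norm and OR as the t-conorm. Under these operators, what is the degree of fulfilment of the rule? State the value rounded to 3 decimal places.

0.074

firing strength: ¬clear=1−0.86=0.14, ¬warm=1−0.47=0.53; AND[a·b] → w = 0.0742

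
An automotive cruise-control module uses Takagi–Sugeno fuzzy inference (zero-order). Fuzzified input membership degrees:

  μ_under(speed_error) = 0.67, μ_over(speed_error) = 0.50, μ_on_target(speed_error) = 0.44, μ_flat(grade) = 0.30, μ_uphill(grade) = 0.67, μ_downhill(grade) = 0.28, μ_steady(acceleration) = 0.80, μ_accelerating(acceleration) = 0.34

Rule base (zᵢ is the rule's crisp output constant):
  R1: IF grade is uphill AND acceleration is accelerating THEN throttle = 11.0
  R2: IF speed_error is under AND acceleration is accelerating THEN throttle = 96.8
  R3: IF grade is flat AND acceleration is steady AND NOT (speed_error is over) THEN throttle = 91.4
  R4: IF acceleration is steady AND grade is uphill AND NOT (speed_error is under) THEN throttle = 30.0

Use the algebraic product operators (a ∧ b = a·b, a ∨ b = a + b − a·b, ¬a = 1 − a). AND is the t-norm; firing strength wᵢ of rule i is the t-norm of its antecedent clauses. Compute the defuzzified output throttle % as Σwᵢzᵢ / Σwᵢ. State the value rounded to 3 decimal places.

54.262

R1 (z=11.0): uphill=0.67, accelerating=0.34; AND[a·b] → w = 0.2278
R2 (z=96.8): under=0.67, accelerating=0.34; AND[a·b] → w = 0.2278
R3 (z=91.4): flat=0.30, steady=0.80, ¬over=1−0.50=0.50; AND[a·b] → w = 0.1200
R4 (z=30.0): steady=0.80, uphill=0.67, ¬under=1−0.67=0.33; AND[a·b] → w = 0.1769
Weighted average = (0.2278·11.0 + 0.2278·96.8 + 0.1200·91.4 + 0.1769·30.0) / (0.2278 + 0.2278 + 0.1200 + 0.1769)
  = 40.8312 / 0.7525 = 54.262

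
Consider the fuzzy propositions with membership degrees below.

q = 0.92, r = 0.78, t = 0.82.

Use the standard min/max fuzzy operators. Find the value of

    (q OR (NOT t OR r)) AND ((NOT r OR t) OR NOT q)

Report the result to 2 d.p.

NOT t = 1 − 0.82 = 0.18
NOT t OR r = max(a, b) on (0.18, 0.78) = 0.78
q OR (NOT t OR r) = max(a, b) on (0.92, 0.78) = 0.92
NOT r = 1 − 0.78 = 0.22
NOT r OR t = max(a, b) on (0.22, 0.82) = 0.82
NOT q = 1 − 0.92 = 0.08
(NOT r OR t) OR NOT q = max(a, b) on (0.82, 0.08) = 0.82
(q OR (NOT t OR r)) AND ((NOT r OR t) OR NOT q) = min(a, b) on (0.92, 0.82) = 0.82

0.82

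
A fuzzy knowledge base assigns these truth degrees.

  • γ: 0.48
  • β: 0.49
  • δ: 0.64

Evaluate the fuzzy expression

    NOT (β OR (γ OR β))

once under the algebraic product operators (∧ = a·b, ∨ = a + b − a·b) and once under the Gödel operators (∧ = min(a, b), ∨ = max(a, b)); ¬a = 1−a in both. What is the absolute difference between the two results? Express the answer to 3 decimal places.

0.375

Under algebraic product:
  γ OR β = a + b − a·b on (0.4800, 0.4900) = 0.7348
  β OR (γ OR β) = a + b − a·b on (0.4900, 0.7348) = 0.8647
  NOT (β OR (γ OR β)) = 1 − 0.8647 = 0.1353
  → value = 0.1353
Under Gödel:
  γ OR β = max(a, b) on (0.48, 0.49) = 0.49
  β OR (γ OR β) = max(a, b) on (0.49, 0.49) = 0.49
  NOT (β OR (γ OR β)) = 1 − 0.49 = 0.51
  → value = 0.5100
|0.1353 − 0.5100| = 0.375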